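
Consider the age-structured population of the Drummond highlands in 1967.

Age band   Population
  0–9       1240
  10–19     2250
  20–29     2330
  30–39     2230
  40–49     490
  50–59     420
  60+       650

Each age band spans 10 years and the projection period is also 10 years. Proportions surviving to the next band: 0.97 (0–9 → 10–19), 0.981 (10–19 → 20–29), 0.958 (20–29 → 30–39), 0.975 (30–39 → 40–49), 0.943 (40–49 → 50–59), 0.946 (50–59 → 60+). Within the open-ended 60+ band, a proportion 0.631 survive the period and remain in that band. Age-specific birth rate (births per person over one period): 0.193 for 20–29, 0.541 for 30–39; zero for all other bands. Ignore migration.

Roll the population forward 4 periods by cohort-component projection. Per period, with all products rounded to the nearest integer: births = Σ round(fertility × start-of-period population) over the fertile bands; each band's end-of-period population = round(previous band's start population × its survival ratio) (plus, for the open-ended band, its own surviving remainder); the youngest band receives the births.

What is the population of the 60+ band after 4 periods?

(Groups numbered youngest = 1 to oldest = 7.)
Period 1.
Births: 2330 × 0.193 = 450 ; 2230 × 0.541 = 1206 → total 1656
Group 2: 1240 × 0.97 = 1203
Group 3: 2250 × 0.981 = 2207
Group 4: 2330 × 0.958 = 2232
Group 5: 2230 × 0.975 = 2174
Group 6: 490 × 0.943 = 462
Group 7: 420 × 0.946 + 650 × 0.631 = 397 + 410 = 807
→ [1656, 1203, 2207, 2232, 2174, 462, 807]
Period 2.
Births: 2207 × 0.193 = 426 ; 2232 × 0.541 = 1208 → total 1634
Group 2: 1656 × 0.97 = 1606
Group 3: 1203 × 0.981 = 1180
Group 4: 2207 × 0.958 = 2114
Group 5: 2232 × 0.975 = 2176
Group 6: 2174 × 0.943 = 2050
Group 7: 462 × 0.946 + 807 × 0.631 = 437 + 509 = 946
→ [1634, 1606, 1180, 2114, 2176, 2050, 946]
Period 3.
Births: 1180 × 0.193 = 228 ; 2114 × 0.541 = 1144 → total 1372
Group 2: 1634 × 0.97 = 1585
Group 3: 1606 × 0.981 = 1575
Group 4: 1180 × 0.958 = 1130
Group 5: 2114 × 0.975 = 2061
Group 6: 2176 × 0.943 = 2052
Group 7: 2050 × 0.946 + 946 × 0.631 = 1939 + 597 = 2536
→ [1372, 1585, 1575, 1130, 2061, 2052, 2536]
Period 4.
Births: 1575 × 0.193 = 304 ; 1130 × 0.541 = 611 → total 915
Group 2: 1372 × 0.97 = 1331
Group 3: 1585 × 0.981 = 1555
Group 4: 1575 × 0.958 = 1509
Group 5: 1130 × 0.975 = 1102
Group 6: 2061 × 0.943 = 1944
Group 7: 2052 × 0.946 + 2536 × 0.631 = 1941 + 1600 = 3541
→ [915, 1331, 1555, 1509, 1102, 1944, 3541]

3541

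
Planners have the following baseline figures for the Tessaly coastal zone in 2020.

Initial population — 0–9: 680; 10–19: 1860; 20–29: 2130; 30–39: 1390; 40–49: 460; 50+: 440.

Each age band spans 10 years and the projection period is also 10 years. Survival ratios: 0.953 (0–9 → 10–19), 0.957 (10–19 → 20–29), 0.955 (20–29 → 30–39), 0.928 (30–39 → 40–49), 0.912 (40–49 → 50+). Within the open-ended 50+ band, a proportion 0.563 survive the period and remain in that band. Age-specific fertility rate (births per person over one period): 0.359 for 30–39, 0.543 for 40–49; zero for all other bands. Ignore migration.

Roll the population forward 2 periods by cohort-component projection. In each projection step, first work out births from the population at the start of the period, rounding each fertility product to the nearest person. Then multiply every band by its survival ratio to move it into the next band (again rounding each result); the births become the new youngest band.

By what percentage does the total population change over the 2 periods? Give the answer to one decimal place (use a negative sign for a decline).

(Bands numbered youngest = 1 to oldest = 6.)
Period 1:
Births: 1390 × 0.359 = 499 ; 460 × 0.543 = 250 → total 749
Band 2: 680 × 0.953 = 648
Band 3: 1860 × 0.957 = 1780
Band 4: 2130 × 0.955 = 2034
Band 5: 1390 × 0.928 = 1290
Band 6: 460 × 0.912 + 440 × 0.563 = 420 + 248 = 668
End of period: [749, 648, 1780, 2034, 1290, 668]
Period 2:
Births: 2034 × 0.359 = 730 ; 1290 × 0.543 = 700 → total 1430
Band 2: 749 × 0.953 = 714
Band 3: 648 × 0.957 = 620
Band 4: 1780 × 0.955 = 1700
Band 5: 2034 × 0.928 = 1888
Band 6: 1290 × 0.912 + 668 × 0.563 = 1176 + 376 = 1552
End of period: [1430, 714, 620, 1700, 1888, 1552]
Total: 6960 → 7904; change = 944; percentage change = 13.6%

13.6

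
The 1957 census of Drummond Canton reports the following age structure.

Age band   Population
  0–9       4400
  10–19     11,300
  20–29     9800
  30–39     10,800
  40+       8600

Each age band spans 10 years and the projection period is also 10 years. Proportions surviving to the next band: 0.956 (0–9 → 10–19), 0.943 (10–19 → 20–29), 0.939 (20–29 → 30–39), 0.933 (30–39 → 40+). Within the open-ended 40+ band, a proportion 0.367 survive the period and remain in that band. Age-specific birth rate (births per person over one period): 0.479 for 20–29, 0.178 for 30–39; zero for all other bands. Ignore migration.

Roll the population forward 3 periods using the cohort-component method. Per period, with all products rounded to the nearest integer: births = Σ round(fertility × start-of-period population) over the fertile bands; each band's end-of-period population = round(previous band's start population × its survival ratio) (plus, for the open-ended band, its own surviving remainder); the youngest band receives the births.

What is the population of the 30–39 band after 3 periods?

Call the bands 1 to 5, youngest first.
— Period 1 —
Births: 9800 × 0.479 = 4694, 10800 × 0.178 = 1922 → total 6616
Band 2: 4400 × 0.956 = 4206
Band 3: 11300 × 0.943 = 10656
Band 4: 9800 × 0.939 = 9202
Band 5: 10800 × 0.933 + 8600 × 0.367 = 10076 + 3156 = 13232
Giving 6616 / 4206 / 10656 / 9202 / 13232.
— Period 2 —
Births: 10656 × 0.479 = 5104, 9202 × 0.178 = 1638 → total 6742
Band 2: 6616 × 0.956 = 6325
Band 3: 4206 × 0.943 = 3966
Band 4: 10656 × 0.939 = 10006
Band 5: 9202 × 0.933 + 13232 × 0.367 = 8585 + 4856 = 13441
Giving 6742 / 6325 / 3966 / 10006 / 13441.
— Period 3 —
Births: 3966 × 0.479 = 1900, 10006 × 0.178 = 1781 → total 3681
Band 2: 6742 × 0.956 = 6445
Band 3: 6325 × 0.943 = 5964
Band 4: 3966 × 0.939 = 3724
Band 5: 10006 × 0.933 + 13441 × 0.367 = 9336 + 4933 = 14269
Giving 3681 / 6445 / 5964 / 3724 / 14269.

3724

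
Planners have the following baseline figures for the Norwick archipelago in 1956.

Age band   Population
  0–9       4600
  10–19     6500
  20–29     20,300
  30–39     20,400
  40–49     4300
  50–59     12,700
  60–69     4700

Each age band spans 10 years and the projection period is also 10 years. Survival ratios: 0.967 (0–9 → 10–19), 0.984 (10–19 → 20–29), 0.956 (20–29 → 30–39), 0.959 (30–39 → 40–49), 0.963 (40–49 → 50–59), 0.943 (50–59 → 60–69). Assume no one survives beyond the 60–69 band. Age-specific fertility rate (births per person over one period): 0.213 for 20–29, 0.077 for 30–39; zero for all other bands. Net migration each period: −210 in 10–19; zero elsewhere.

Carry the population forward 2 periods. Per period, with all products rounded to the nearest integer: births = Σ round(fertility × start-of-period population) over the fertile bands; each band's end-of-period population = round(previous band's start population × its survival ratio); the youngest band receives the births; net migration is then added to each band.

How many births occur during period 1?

Numbering the groups 1..7 from youngest to oldest:
[period 1]
Births: 20300 × 0.213 = 4324 ; 20400 × 0.077 = 1571 — total 5895
Group 2: 4600 × 0.967 = 4448
Group 3: 6500 × 0.984 = 6396
Group 4: 20300 × 0.956 = 19407
Group 5: 20400 × 0.959 = 19564
Group 6: 4300 × 0.963 = 4141
Group 7: 12700 × 0.943 = 11976
Net migration: Group 2 − 210 → 4238
→ [5895, 4238, 6396, 19407, 19564, 4141, 11976]

5895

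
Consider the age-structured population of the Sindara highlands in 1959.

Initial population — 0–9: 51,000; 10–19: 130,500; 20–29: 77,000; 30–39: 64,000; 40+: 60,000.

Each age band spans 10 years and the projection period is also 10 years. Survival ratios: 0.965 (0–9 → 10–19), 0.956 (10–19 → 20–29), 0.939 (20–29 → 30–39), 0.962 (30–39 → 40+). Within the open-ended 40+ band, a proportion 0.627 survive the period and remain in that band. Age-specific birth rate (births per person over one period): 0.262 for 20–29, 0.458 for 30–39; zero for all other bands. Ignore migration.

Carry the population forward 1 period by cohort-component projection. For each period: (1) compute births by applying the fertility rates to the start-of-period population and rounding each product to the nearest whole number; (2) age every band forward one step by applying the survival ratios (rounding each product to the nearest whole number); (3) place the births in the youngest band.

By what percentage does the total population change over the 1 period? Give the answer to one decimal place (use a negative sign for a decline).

3.3

Numbering the bands 1..5 from youngest to oldest:
Period 1.
Births: 77000 × 0.262 = 20174, 64000 × 0.458 = 29312 ⇒ total 49486
Band 2: 51000 × 0.965 = 49215
Band 3: 130500 × 0.956 = 124758
Band 4: 77000 × 0.939 = 72303
Band 5: 64000 × 0.962 + 60000 × 0.627 = 61568 + 37620 = 99188
End of period: [49486, 49215, 124758, 72303, 99188]
Total: 382500 → 394950; change = 12450; percentage change = 3.3%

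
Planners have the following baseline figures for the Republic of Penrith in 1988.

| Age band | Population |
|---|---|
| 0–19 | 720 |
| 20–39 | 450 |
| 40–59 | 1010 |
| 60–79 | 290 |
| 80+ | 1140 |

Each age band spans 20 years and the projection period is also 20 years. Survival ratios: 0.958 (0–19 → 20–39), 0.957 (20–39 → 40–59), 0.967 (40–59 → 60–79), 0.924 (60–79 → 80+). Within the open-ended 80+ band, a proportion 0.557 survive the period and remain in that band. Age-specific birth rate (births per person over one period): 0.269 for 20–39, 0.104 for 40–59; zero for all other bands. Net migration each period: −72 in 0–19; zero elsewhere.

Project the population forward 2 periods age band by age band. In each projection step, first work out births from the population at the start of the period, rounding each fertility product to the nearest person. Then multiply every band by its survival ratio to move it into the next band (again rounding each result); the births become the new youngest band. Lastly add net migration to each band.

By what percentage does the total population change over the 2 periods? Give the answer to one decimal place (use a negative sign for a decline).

-22.7

Numbering the bands 1..5 from youngest to oldest:
— Period 1 —
Births: 450 × 0.269 = 121, 1010 × 0.104 = 105 → 226
Band 2: 720 × 0.958 = 690
Band 3: 450 × 0.957 = 431
Band 4: 1010 × 0.967 = 977
Band 5: 290 × 0.924 + 1140 × 0.557 = 268 + 635 = 903
Net migration: Band 1 − 72 → 154
→ [154, 690, 431, 977, 903]
— Period 2 —
Births: 690 × 0.269 = 186, 431 × 0.104 = 45 → 231
Band 2: 154 × 0.958 = 148
Band 3: 690 × 0.957 = 660
Band 4: 431 × 0.967 = 417
Band 5: 977 × 0.924 + 903 × 0.557 = 903 + 503 = 1406
Net migration: Band 1 − 72 → 159
→ [159, 148, 660, 417, 1406]
Total: 3610 → 2790; change = -820; percentage change = -22.7%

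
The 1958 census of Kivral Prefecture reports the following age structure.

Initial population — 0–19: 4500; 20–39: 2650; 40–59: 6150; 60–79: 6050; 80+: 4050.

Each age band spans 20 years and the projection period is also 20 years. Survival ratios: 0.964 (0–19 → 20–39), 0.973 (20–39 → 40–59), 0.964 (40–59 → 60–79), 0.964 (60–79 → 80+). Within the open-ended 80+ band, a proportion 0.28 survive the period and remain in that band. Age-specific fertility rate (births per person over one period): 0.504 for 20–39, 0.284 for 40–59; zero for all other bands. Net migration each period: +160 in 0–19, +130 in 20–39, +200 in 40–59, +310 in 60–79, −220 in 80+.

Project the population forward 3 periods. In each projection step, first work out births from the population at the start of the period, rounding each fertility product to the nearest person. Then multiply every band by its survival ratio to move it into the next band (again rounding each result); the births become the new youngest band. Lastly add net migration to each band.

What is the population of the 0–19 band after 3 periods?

3092

[period 1]
Births: 2650 × 0.504 = 1336 ; 6150 × 0.284 = 1747 → 3083
20–39: 4500 × 0.964 = 4338
40–59: 2650 × 0.973 = 2578
60–79: 6150 × 0.964 = 5929
80+: 6050 × 0.964 + 4050 × 0.28 = 5832 + 1134 = 6966
Net migration: 0–19 + 160 → 3243; 20–39 + 130 → 4468; 40–59 + 200 → 2778; 60–79 + 310 → 6239; 80+ − 220 → 6746
Population now: 0–19=3243, 20–39=4468, 40–59=2778, 60–79=6239, 80+=6746
[period 2]
Births: 4468 × 0.504 = 2252 ; 2778 × 0.284 = 789 → 3041
20–39: 3243 × 0.964 = 3126
40–59: 4468 × 0.973 = 4347
60–79: 2778 × 0.964 = 2678
80+: 6239 × 0.964 + 6746 × 0.28 = 6014 + 1889 = 7903
Net migration: 0–19 + 160 → 3201; 20–39 + 130 → 3256; 40–59 + 200 → 4547; 60–79 + 310 → 2988; 80+ − 220 → 7683
Population now: 0–19=3201, 20–39=3256, 40–59=4547, 60–79=2988, 80+=7683
[period 3]
Births: 3256 × 0.504 = 1641 ; 4547 × 0.284 = 1291 → 2932
20–39: 3201 × 0.964 = 3086
40–59: 3256 × 0.973 = 3168
60–79: 4547 × 0.964 = 4383
80+: 2988 × 0.964 + 7683 × 0.28 = 2880 + 2151 = 5031
Net migration: 0–19 + 160 → 3092; 20–39 + 130 → 3216; 40–59 + 200 → 3368; 60–79 + 310 → 4693; 80+ − 220 → 4811
Population now: 0–19=3092, 20–39=3216, 40–59=3368, 60–79=4693, 80+=4811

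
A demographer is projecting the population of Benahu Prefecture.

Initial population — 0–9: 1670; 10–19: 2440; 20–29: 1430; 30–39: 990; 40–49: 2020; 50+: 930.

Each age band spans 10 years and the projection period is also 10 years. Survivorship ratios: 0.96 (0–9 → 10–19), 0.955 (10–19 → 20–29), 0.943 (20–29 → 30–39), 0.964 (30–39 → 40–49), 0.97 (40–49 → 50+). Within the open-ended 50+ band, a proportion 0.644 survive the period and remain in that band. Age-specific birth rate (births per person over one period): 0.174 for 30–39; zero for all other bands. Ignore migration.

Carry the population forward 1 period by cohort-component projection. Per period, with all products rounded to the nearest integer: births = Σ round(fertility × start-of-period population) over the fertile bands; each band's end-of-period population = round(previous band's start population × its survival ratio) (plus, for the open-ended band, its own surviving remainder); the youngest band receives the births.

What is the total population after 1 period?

8965

Period 1:
Births: 990 * 0.174 = 172
10–19: 1670 * 0.96 = 1603
20–29: 2440 * 0.955 = 2330
30–39: 1430 * 0.943 = 1348
40–49: 990 * 0.964 = 954
50+: 2020 * 0.97 + 930 * 0.644 = 1959 + 599 = 2558
End of period: [172, 1603, 2330, 1348, 954, 2558]
Total after period 1: 172 + 1603 + 2330 + 1348 + 954 + 2558 = 8965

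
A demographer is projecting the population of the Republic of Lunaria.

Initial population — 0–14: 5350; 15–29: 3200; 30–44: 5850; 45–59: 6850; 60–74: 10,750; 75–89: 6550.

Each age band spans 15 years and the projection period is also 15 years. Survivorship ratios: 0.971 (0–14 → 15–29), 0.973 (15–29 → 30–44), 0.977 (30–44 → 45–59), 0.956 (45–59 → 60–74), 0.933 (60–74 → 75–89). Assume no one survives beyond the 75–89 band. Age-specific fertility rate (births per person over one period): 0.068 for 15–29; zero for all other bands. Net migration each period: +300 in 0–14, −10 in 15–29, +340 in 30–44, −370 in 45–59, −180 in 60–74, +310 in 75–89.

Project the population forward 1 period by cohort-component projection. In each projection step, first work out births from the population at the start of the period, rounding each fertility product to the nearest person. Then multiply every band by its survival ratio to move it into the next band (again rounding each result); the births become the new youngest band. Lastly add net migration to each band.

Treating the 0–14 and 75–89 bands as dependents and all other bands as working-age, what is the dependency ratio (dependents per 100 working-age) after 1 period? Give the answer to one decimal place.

Numbering the bands 1..6 from youngest to oldest:
Period 1:
Births: 3200 × 0.068 = 218
Band 2: 5350 × 0.971 = 5195
Band 3: 3200 × 0.973 = 3114
Band 4: 5850 × 0.977 = 5715
Band 5: 6850 × 0.956 = 6549
Band 6: 10750 × 0.933 = 10030
Net migration: Band 1 + 300 → 518; Band 2 − 10 → 5185; Band 3 + 340 → 3454; Band 4 − 370 → 5345; Band 5 − 180 → 6369; Band 6 + 310 → 10340
→ [518, 5185, 3454, 5345, 6369, 10340]
Dependents (band 0–14 + band 75–89) = 518 + 10340 = 10858; working-age = 20353; ratio = 10858/20353 × 100 = 53.3

53.3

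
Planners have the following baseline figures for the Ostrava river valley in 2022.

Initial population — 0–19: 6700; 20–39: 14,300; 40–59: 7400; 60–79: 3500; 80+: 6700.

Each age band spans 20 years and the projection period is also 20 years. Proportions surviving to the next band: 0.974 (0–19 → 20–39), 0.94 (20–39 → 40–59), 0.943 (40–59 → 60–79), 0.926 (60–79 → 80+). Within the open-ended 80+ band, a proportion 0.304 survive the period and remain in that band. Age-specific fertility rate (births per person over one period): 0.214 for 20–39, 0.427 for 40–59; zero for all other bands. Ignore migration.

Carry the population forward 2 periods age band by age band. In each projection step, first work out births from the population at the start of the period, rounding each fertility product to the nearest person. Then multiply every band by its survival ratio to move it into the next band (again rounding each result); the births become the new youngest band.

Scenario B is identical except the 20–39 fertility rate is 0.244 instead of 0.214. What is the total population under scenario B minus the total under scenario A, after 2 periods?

[period 1]
Births: 14300 × 0.214 = 3060 ; 7400 × 0.427 = 3160 → total 6220
20–39: 6700 × 0.974 = 6526
40–59: 14300 × 0.94 = 13442
60–79: 7400 × 0.943 = 6978
80+: 3500 × 0.926 + 6700 × 0.304 = 3241 + 2037 = 5278
End of period: [6220, 6526, 13442, 6978, 5278]
[period 2]
Births: 6526 × 0.214 = 1397 ; 13442 × 0.427 = 5740 → total 7137
20–39: 6220 × 0.974 = 6058
40–59: 6526 × 0.94 = 6134
60–79: 13442 × 0.943 = 12676
80+: 6978 × 0.926 + 5278 × 0.304 = 6462 + 1605 = 8067
End of period: [7137, 6058, 6134, 12676, 8067]
Scenario A total after 2 periods: 40072
Scenario B projection —
[period 1]
Births: 14300 × 0.244 = 3489 ; 7400 × 0.427 = 3160 → total 6649
20–39: 6700 × 0.974 = 6526
40–59: 14300 × 0.94 = 13442
60–79: 7400 × 0.943 = 6978
80+: 3500 × 0.926 + 6700 × 0.304 = 3241 + 2037 = 5278
End of period: [6649, 6526, 13442, 6978, 5278]
[period 2]
Births: 6526 × 0.244 = 1592 ; 13442 × 0.427 = 5740 → total 7332
20–39: 6649 × 0.974 = 6476
40–59: 6526 × 0.94 = 6134
60–79: 13442 × 0.943 = 12676
80+: 6978 × 0.926 + 5278 × 0.304 = 6462 + 1605 = 8067
End of period: [7332, 6476, 6134, 12676, 8067]
Scenario B total after 2 periods: 40685
Difference B − A = 40685 − 40072 = 613

613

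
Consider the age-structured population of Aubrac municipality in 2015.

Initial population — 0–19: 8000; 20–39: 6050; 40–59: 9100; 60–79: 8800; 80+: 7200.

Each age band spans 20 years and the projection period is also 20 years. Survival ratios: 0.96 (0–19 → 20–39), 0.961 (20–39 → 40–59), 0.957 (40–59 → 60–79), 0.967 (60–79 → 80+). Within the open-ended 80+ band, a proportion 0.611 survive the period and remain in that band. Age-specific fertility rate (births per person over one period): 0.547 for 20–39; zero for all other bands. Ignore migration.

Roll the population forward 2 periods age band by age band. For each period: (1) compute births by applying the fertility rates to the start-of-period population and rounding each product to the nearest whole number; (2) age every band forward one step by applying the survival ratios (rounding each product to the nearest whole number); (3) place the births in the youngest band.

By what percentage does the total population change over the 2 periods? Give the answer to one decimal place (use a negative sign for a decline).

-6.4

— Period 1 —
Births: 6050 × 0.547 = 3309
20–39: 8000 × 0.96 = 7680
40–59: 6050 × 0.961 = 5814
60–79: 9100 × 0.957 = 8709
80+: 8800 × 0.967 + 7200 × 0.611 = 8510 + 4399 = 12909
→ [3309, 7680, 5814, 8709, 12909]
— Period 2 —
Births: 7680 × 0.547 = 4201
20–39: 3309 × 0.96 = 3177
40–59: 7680 × 0.961 = 7380
60–79: 5814 × 0.957 = 5564
80+: 8709 × 0.967 + 12909 × 0.611 = 8422 + 7887 = 16309
→ [4201, 3177, 7380, 5564, 16309]
Total: 39150 → 36631; change = -2519; percentage change = -6.4%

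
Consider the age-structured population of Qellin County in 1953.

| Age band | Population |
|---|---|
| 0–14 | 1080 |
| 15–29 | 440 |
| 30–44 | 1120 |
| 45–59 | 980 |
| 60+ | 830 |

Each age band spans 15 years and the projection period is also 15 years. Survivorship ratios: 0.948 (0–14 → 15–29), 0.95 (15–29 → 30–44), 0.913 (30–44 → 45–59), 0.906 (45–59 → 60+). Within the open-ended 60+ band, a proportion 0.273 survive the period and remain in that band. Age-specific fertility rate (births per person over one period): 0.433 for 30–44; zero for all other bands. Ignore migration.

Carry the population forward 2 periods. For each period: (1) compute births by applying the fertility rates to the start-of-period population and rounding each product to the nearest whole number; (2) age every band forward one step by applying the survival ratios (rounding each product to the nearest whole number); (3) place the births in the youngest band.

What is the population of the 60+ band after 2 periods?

1231

[period 1]
Births: 1120 × 0.433 = 485
15–29: 1080 × 0.948 = 1024
30–44: 440 × 0.95 = 418
45–59: 1120 × 0.913 = 1023
60+: 980 × 0.906 + 830 × 0.273 = 888 + 227 = 1115
Population now: 0–14=485, 15–29=1024, 30–44=418, 45–59=1023, 60+=1115
[period 2]
Births: 418 × 0.433 = 181
15–29: 485 × 0.948 = 460
30–44: 1024 × 0.95 = 973
45–59: 418 × 0.913 = 382
60+: 1023 × 0.906 + 1115 × 0.273 = 927 + 304 = 1231
Population now: 0–14=181, 15–29=460, 30–44=973, 45–59=382, 60+=1231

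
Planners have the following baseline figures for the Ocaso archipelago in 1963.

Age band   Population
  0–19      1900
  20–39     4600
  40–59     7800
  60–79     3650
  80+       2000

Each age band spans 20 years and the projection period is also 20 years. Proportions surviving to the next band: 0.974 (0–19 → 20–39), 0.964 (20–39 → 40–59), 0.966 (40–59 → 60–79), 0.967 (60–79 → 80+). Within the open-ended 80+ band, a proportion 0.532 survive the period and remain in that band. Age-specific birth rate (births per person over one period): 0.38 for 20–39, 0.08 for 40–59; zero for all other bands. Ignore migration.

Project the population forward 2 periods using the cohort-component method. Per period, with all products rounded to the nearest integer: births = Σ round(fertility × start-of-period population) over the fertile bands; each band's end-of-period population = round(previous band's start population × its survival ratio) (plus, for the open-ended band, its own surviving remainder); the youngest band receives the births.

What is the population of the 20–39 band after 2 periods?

— Period 1 —
Births: 4600 × 0.38 = 1748, 7800 × 0.08 = 624 ⇒ total 2372
20–39: 1900 × 0.974 = 1851
40–59: 4600 × 0.964 = 4434
60–79: 7800 × 0.966 = 7535
80+: 3650 × 0.967 + 2000 × 0.532 = 3530 + 1064 = 4594
Giving 2372 / 1851 / 4434 / 7535 / 4594.
— Period 2 —
Births: 1851 × 0.38 = 703, 4434 × 0.08 = 355 ⇒ total 1058
20–39: 2372 × 0.974 = 2310
40–59: 1851 × 0.964 = 1784
60–79: 4434 × 0.966 = 4283
80+: 7535 × 0.967 + 4594 × 0.532 = 7286 + 2444 = 9730
Giving 1058 / 2310 / 1784 / 4283 / 9730.

2310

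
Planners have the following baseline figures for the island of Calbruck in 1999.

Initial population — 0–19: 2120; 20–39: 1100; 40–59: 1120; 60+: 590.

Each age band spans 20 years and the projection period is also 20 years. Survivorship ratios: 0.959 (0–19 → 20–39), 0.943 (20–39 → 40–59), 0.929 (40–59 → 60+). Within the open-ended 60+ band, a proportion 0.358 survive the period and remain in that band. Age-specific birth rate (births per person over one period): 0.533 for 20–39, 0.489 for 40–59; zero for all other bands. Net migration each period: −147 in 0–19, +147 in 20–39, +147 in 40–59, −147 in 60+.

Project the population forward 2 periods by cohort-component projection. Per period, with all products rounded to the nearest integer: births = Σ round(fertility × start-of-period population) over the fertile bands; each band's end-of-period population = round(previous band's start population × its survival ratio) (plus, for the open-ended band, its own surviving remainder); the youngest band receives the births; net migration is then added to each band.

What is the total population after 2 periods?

Call the groups 1 to 4, youngest first.
Period 1.
Births: 1100 * 0.533 = 586, 1120 * 0.489 = 548 — total 1134
Group 2: 2120 * 0.959 = 2033
Group 3: 1100 * 0.943 = 1037
Group 4: 1120 * 0.929 + 590 * 0.358 = 1040 + 211 = 1251
Net migration: Group 1 − 147 → 987; Group 2 + 147 → 2180; Group 3 + 147 → 1184; Group 4 − 147 → 1104
Population now: 0–19=987, 20–39=2180, 40–59=1184, 60+=1104
Period 2.
Births: 2180 * 0.533 = 1162, 1184 * 0.489 = 579 — total 1741
Group 2: 987 * 0.959 = 947
Group 3: 2180 * 0.943 = 2056
Group 4: 1184 * 0.929 + 1104 * 0.358 = 1100 + 395 = 1495
Net migration: Group 1 − 147 → 1594; Group 2 + 147 → 1094; Group 3 + 147 → 2203; Group 4 − 147 → 1348
Population now: 0–19=1594, 20–39=1094, 40–59=2203, 60+=1348
Total after period 2: 1594 + 1094 + 2203 + 1348 = 6239

6239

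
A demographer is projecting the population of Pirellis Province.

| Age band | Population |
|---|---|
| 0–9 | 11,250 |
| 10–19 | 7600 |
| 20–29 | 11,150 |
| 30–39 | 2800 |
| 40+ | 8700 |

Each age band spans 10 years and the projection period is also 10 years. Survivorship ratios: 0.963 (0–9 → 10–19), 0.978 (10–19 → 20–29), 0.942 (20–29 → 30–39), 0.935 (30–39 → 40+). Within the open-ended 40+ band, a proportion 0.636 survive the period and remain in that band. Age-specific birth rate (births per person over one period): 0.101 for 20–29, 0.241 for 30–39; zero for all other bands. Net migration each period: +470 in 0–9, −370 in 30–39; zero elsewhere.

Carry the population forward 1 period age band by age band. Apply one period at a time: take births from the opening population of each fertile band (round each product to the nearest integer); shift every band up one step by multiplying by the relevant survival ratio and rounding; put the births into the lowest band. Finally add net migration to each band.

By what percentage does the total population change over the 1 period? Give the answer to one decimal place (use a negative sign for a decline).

-6.5

Period 1:
Births: 11150 × 0.101 = 1126  |  2800 × 0.241 = 675 ⇒ total 1801
10–19: 11250 × 0.963 = 10834
20–29: 7600 × 0.978 = 7433
30–39: 11150 × 0.942 = 10503
40+: 2800 × 0.935 + 8700 × 0.636 = 2618 + 5533 = 8151
Net migration: 0–9 + 470 → 2271; 30–39 − 370 → 10133
Giving 2271 / 10834 / 7433 / 10133 / 8151.
Total: 41500 → 38822; change = -2678; percentage change = -6.5%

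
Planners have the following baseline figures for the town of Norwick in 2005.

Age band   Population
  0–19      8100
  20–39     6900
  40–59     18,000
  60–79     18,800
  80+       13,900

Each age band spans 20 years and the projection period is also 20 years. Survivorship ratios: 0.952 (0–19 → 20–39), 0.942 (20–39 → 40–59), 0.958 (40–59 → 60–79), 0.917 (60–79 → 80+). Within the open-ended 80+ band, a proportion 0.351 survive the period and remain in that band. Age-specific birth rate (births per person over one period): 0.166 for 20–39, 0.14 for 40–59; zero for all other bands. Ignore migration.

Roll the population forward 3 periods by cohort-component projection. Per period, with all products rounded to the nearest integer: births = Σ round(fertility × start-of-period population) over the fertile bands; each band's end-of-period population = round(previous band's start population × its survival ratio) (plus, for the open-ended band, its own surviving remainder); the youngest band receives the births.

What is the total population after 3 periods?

27913

(Bands numbered youngest = 1 to oldest = 5.)
After projecting period 1:
Births: 6900 × 0.166 = 1145  |  18000 × 0.14 = 2520 ⇒ total 3665
Band 2: 8100 × 0.952 = 7711
Band 3: 6900 × 0.942 = 6500
Band 4: 18000 × 0.958 = 17244
Band 5: 18800 × 0.917 + 13900 × 0.351 = 17240 + 4879 = 22119
→ [3665, 7711, 6500, 17244, 22119]
After projecting period 2:
Births: 7711 × 0.166 = 1280  |  6500 × 0.14 = 910 ⇒ total 2190
Band 2: 3665 × 0.952 = 3489
Band 3: 7711 × 0.942 = 7264
Band 4: 6500 × 0.958 = 6227
Band 5: 17244 × 0.917 + 22119 × 0.351 = 15813 + 7764 = 23577
→ [2190, 3489, 7264, 6227, 23577]
After projecting period 3:
Births: 3489 × 0.166 = 579  |  7264 × 0.14 = 1017 ⇒ total 1596
Band 2: 2190 × 0.952 = 2085
Band 3: 3489 × 0.942 = 3287
Band 4: 7264 × 0.958 = 6959
Band 5: 6227 × 0.917 + 23577 × 0.351 = 5710 + 8276 = 13986
→ [1596, 2085, 3287, 6959, 13986]
Total after period 3: 1596 + 2085 + 3287 + 6959 + 13986 = 27913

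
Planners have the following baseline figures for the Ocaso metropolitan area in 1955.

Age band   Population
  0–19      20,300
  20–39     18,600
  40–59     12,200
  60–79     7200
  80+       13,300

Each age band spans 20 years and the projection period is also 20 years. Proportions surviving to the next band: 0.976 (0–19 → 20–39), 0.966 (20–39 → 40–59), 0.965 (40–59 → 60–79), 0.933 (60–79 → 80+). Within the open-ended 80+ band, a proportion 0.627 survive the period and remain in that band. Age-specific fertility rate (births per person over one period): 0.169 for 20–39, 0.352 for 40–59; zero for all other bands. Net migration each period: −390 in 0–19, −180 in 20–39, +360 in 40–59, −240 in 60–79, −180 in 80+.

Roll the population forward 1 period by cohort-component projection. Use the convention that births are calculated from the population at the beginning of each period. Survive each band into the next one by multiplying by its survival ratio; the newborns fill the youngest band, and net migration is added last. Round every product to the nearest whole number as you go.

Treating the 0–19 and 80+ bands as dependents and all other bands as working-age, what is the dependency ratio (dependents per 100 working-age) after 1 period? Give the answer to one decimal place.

— Period 1 —
Births: 18600 * 0.169 = 3143  |  12200 * 0.352 = 4294 ⇒ total 7437
20–39: 20300 * 0.976 = 19813
40–59: 18600 * 0.966 = 17968
60–79: 12200 * 0.965 = 11773
80+: 7200 * 0.933 + 13300 * 0.627 = 6718 + 8339 = 15057
Net migration: 0–19 − 390 → 7047; 20–39 − 180 → 19633; 40–59 + 360 → 18328; 60–79 − 240 → 11533; 80+ − 180 → 14877
Population now: 0–19=7047, 20–39=19633, 40–59=18328, 60–79=11533, 80+=14877
Dependents (band 0–19 + band 80+) = 7047 + 14877 = 21924; working-age = 49494; ratio = 21924/49494 × 100 = 44.3

44.3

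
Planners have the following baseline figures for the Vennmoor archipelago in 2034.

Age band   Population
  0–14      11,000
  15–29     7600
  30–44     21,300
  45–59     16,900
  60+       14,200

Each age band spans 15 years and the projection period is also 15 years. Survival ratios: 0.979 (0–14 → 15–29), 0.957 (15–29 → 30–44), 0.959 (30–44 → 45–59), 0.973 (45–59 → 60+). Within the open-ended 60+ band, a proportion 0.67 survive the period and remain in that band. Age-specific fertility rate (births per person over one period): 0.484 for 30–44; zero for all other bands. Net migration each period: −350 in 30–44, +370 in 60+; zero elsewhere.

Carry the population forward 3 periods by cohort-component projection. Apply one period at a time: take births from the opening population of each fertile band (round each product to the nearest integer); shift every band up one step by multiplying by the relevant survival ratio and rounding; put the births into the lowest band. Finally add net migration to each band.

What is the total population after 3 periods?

59170

Numbering the bands 1..5 from youngest to oldest:
After projecting period 1:
Births: 21300 × 0.484 = 10309
Band 2: 11000 × 0.979 = 10769
Band 3: 7600 × 0.957 = 7273
Band 4: 21300 × 0.959 = 20427
Band 5: 16900 × 0.973 + 14200 × 0.67 = 16444 + 9514 = 25958
Net migration: Band 3 − 350 → 6923; Band 5 + 370 → 26328
End of period: [10309, 10769, 6923, 20427, 26328]
After projecting period 2:
Births: 6923 × 0.484 = 3351
Band 2: 10309 × 0.979 = 10093
Band 3: 10769 × 0.957 = 10306
Band 4: 6923 × 0.959 = 6639
Band 5: 20427 × 0.973 + 26328 × 0.67 = 19875 + 17640 = 37515
Net migration: Band 3 − 350 → 9956; Band 5 + 370 → 37885
End of period: [3351, 10093, 9956, 6639, 37885]
After projecting period 3:
Births: 9956 × 0.484 = 4819
Band 2: 3351 × 0.979 = 3281
Band 3: 10093 × 0.957 = 9659
Band 4: 9956 × 0.959 = 9548
Band 5: 6639 × 0.973 + 37885 × 0.67 = 6460 + 25383 = 31843
Net migration: Band 3 − 350 → 9309; Band 5 + 370 → 32213
End of period: [4819, 3281, 9309, 9548, 32213]
Total after period 3: 4819 + 3281 + 9309 + 9548 + 32213 = 59170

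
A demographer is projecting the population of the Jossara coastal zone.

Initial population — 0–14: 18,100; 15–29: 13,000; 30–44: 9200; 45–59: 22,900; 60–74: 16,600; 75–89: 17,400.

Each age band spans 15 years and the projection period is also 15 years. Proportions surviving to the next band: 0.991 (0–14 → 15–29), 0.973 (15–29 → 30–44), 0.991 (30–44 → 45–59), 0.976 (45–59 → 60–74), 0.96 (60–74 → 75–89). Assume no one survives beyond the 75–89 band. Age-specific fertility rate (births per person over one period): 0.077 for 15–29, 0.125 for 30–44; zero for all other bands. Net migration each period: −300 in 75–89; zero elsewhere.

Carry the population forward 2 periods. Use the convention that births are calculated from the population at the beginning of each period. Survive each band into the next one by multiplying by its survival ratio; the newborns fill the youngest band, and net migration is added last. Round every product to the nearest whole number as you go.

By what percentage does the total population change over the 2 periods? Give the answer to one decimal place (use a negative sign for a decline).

-33.0

Let band 1 be 0–14 through band 6 = 75–89.
Period 1:
Births: 13000 * 0.077 = 1001  |  9200 * 0.125 = 1150 — total 2151
Band 2: 18100 * 0.991 = 17937
Band 3: 13000 * 0.973 = 12649
Band 4: 9200 * 0.991 = 9117
Band 5: 22900 * 0.976 = 22350
Band 6: 16600 * 0.96 = 15936
Net migration: Band 6 − 300 → 15636
→ [2151, 17937, 12649, 9117, 22350, 15636]
Period 2:
Births: 17937 * 0.077 = 1381  |  12649 * 0.125 = 1581 — total 2962
Band 2: 2151 * 0.991 = 2132
Band 3: 17937 * 0.973 = 17453
Band 4: 12649 * 0.991 = 12535
Band 5: 9117 * 0.976 = 8898
Band 6: 22350 * 0.96 = 21456
Net migration: Band 6 − 300 → 21156
→ [2962, 2132, 17453, 12535, 8898, 21156]
Total: 97200 → 65136; change = -32064; percentage change = -33.0%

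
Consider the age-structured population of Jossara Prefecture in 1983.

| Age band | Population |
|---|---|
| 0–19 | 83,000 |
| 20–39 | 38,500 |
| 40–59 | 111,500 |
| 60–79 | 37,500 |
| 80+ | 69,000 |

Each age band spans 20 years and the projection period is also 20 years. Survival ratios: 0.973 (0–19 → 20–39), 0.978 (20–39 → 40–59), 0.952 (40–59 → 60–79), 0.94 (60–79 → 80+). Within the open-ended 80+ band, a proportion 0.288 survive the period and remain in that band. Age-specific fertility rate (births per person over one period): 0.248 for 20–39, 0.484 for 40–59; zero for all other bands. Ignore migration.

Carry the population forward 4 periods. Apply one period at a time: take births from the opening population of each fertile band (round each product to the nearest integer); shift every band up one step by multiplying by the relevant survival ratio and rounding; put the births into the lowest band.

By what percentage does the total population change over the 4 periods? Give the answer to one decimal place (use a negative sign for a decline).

[period 1]
Births: 38500 × 0.248 = 9548 ; 111500 × 0.484 = 53966 — total 63514
20–39: 83000 × 0.973 = 80759
40–59: 38500 × 0.978 = 37653
60–79: 111500 × 0.952 = 106148
80+: 37500 × 0.94 + 69000 × 0.288 = 35250 + 19872 = 55122
Giving 63514 / 80759 / 37653 / 106148 / 55122.
[period 2]
Births: 80759 × 0.248 = 20028 ; 37653 × 0.484 = 18224 — total 38252
20–39: 63514 × 0.973 = 61799
40–59: 80759 × 0.978 = 78982
60–79: 37653 × 0.952 = 35846
80+: 106148 × 0.94 + 55122 × 0.288 = 99779 + 15875 = 115654
Giving 38252 / 61799 / 78982 / 35846 / 115654.
[period 3]
Births: 61799 × 0.248 = 15326 ; 78982 × 0.484 = 38227 — total 53553
20–39: 38252 × 0.973 = 37219
40–59: 61799 × 0.978 = 60439
60–79: 78982 × 0.952 = 75191
80+: 35846 × 0.94 + 115654 × 0.288 = 33695 + 33308 = 67003
Giving 53553 / 37219 / 60439 / 75191 / 67003.
[period 4]
Births: 37219 × 0.248 = 9230 ; 60439 × 0.484 = 29252 — total 38482
20–39: 53553 × 0.973 = 52107
40–59: 37219 × 0.978 = 36400
60–79: 60439 × 0.952 = 57538
80+: 75191 × 0.94 + 67003 × 0.288 = 70680 + 19297 = 89977
Giving 38482 / 52107 / 36400 / 57538 / 89977.
Total: 339500 → 274504; change = -64996; percentage change = -19.1%

-19.1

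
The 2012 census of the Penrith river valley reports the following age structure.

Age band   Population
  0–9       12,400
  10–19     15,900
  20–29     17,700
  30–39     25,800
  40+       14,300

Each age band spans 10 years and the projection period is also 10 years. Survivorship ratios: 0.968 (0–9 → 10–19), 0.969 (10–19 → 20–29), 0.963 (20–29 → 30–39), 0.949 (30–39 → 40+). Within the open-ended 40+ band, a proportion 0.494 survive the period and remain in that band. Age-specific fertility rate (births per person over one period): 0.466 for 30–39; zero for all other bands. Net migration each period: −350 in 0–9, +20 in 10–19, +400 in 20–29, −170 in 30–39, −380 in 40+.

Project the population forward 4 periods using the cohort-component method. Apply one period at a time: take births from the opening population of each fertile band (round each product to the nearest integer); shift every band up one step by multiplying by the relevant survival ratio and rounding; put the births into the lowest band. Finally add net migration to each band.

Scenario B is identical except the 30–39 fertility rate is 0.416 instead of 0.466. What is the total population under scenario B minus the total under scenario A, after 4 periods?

After projecting period 1:
Births: 25800 * 0.466 = 12023
10–19: 12400 * 0.968 = 12003
20–29: 15900 * 0.969 = 15407
30–39: 17700 * 0.963 = 17045
40+: 25800 * 0.949 + 14300 * 0.494 = 24484 + 7064 = 31548
Net migration: 0–9 − 350 → 11673; 10–19 + 20 → 12023; 20–29 + 400 → 15807; 30–39 − 170 → 16875; 40+ − 380 → 31168
Population now: 0–9=11673, 10–19=12023, 20–29=15807, 30–39=16875, 40+=31168
After projecting period 2:
Births: 16875 * 0.466 = 7864
10–19: 11673 * 0.968 = 11299
20–29: 12023 * 0.969 = 11650
30–39: 15807 * 0.963 = 15222
40+: 16875 * 0.949 + 31168 * 0.494 = 16014 + 15397 = 31411
Net migration: 0–9 − 350 → 7514; 10–19 + 20 → 11319; 20–29 + 400 → 12050; 30–39 − 170 → 15052; 40+ − 380 → 31031
Population now: 0–9=7514, 10–19=11319, 20–29=12050, 30–39=15052, 40+=31031
After projecting period 3:
Births: 15052 * 0.466 = 7014
10–19: 7514 * 0.968 = 7274
20–29: 11319 * 0.969 = 10968
30–39: 12050 * 0.963 = 11604
40+: 15052 * 0.949 + 31031 * 0.494 = 14284 + 15329 = 29613
Net migration: 0–9 − 350 → 6664; 10–19 + 20 → 7294; 20–29 + 400 → 11368; 30–39 − 170 → 11434; 40+ − 380 → 29233
Population now: 0–9=6664, 10–19=7294, 20–29=11368, 30–39=11434, 40+=29233
After projecting period 4:
Births: 11434 * 0.466 = 5328
10–19: 6664 * 0.968 = 6451
20–29: 7294 * 0.969 = 7068
30–39: 11368 * 0.963 = 10947
40+: 11434 * 0.949 + 29233 * 0.494 = 10851 + 14441 = 25292
Net migration: 0–9 − 350 → 4978; 10–19 + 20 → 6471; 20–29 + 400 → 7468; 30–39 − 170 → 10777; 40+ − 380 → 24912
Population now: 0–9=4978, 10–19=6471, 20–29=7468, 30–39=10777, 40+=24912
Scenario A total after 4 periods: 54606
Scenario B projection —
After projecting period 1:
Births: 25800 * 0.416 = 10733
10–19: 12400 * 0.968 = 12003
20–29: 15900 * 0.969 = 15407
30–39: 17700 * 0.963 = 17045
40+: 25800 * 0.949 + 14300 * 0.494 = 24484 + 7064 = 31548
Net migration: 0–9 − 350 → 10383; 10–19 + 20 → 12023; 20–29 + 400 → 15807; 30–39 − 170 → 16875; 40+ − 380 → 31168
Population now: 0–9=10383, 10–19=12023, 20–29=15807, 30–39=16875, 40+=31168
After projecting period 2:
Births: 16875 * 0.416 = 7020
10–19: 10383 * 0.968 = 10051
20–29: 12023 * 0.969 = 11650
30–39: 15807 * 0.963 = 15222
40+: 16875 * 0.949 + 31168 * 0.494 = 16014 + 15397 = 31411
Net migration: 0–9 − 350 → 6670; 10–19 + 20 → 10071; 20–29 + 400 → 12050; 30–39 − 170 → 15052; 40+ − 380 → 31031
Population now: 0–9=6670, 10–19=10071, 20–29=12050, 30–39=15052, 40+=31031
After projecting period 3:
Births: 15052 * 0.416 = 6262
10–19: 6670 * 0.968 = 6457
20–29: 10071 * 0.969 = 9759
30–39: 12050 * 0.963 = 11604
40+: 15052 * 0.949 + 31031 * 0.494 = 14284 + 15329 = 29613
Net migration: 0–9 − 350 → 5912; 10–19 + 20 → 6477; 20–29 + 400 → 10159; 30–39 − 170 → 11434; 40+ − 380 → 29233
Population now: 0–9=5912, 10–19=6477, 20–29=10159, 30–39=11434, 40+=29233
After projecting period 4:
Births: 11434 * 0.416 = 4757
10–19: 5912 * 0.968 = 5723
20–29: 6477 * 0.969 = 6276
30–39: 10159 * 0.963 = 9783
40+: 11434 * 0.949 + 29233 * 0.494 = 10851 + 14441 = 25292
Net migration: 0–9 − 350 → 4407; 10–19 + 20 → 5743; 20–29 + 400 → 6676; 30–39 − 170 → 9613; 40+ − 380 → 24912
Population now: 0–9=4407, 10–19=5743, 20–29=6676, 30–39=9613, 40+=24912
Scenario B total after 4 periods: 51351
Difference B − A = 51351 − 54606 = -3255

-3255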